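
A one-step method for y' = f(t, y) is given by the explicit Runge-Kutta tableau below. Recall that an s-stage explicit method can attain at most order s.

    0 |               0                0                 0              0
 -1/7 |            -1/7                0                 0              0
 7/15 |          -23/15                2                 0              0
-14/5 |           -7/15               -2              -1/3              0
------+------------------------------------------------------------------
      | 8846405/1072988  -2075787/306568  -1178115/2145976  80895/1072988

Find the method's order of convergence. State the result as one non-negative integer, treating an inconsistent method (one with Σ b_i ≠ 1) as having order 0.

b = (8846405/1072988, -2075787/306568, -1178115/2145976, 80895/1072988)
c = (0, -1/7, 7/15, -14/5)
Ac = (0, 0, -2/7, 41/315)
Σ b_i: 8846405/1072988·1 + (-2075787/306568)·1 + (-1178115/2145976)·1 + 80895/1072988·1 = 1 ✓
b·c: (-2075787/306568)·(-1/7) + (-1178115/2145976)·7/15 + 80895/1072988·(-14/5) = 1/2 ✓
b·c²: (-2075787/306568)·1/49 + (-1178115/2145976)·49/225 + 80895/1072988·196/25 = 1/3 ✓
b·Ac: (-1178115/2145976)·(-2/7) + 80895/1072988·41/315 = 1/6 ✓
b·c³: (-2075787/306568)·(-1/343) + (-1178115/2145976)·343/3375 + 80895/1072988·(-2744/125) = -102065132/60355575 ≠ 1/4 ⇒ order 3.
b·(c∘Ac): (-1178115/2145976)·(-2/15) + 80895/1072988·(-82/225) = 105127/2299260 ≠ 1/8
b·Ac²: (-1178115/2145976)·2/49 + 80895/1072988·(-3751/33075) = -747391/24142230 ≠ 1/12
b·A²c: 80895/1072988·2/21 = 26965/3755458 ≠ 1/24

3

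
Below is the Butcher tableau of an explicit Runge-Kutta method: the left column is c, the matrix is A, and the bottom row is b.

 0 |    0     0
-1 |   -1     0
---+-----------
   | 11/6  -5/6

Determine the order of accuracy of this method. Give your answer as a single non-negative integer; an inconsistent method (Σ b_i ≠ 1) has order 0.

1

b = (11/6, -5/6)
c = (0, -1)
Σ b_i: 11/6·1 + (-5/6)·1 = 1 ✓
b·c: (-5/6)·(-1) = 5/6 ≠ 1/2 ⇒ order 1.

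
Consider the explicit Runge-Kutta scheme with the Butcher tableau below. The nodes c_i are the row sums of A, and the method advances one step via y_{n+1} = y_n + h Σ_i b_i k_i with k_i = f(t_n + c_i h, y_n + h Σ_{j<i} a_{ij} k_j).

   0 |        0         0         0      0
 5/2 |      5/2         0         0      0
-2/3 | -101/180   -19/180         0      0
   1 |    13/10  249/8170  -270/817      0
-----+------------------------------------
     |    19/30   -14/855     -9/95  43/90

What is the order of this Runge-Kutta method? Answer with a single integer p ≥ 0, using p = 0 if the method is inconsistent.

4

b = (19/30, -14/855, -9/95, 43/90)
c = (0, 5/2, -2/3, 1)
Ac = (0, 0, -19/72, 51/172)
Σ b_i: 19/30·1 + (-14/855)·1 + (-9/95)·1 + 43/90·1 = 1 ✓
b·c: (-14/855)·5/2 + (-9/95)·(-2/3) + 43/90·1 = 1/2 ✓
b·c²: (-14/855)·25/4 + (-9/95)·4/9 + 43/90·1 = 1/3 ✓
b·Ac: (-9/95)·(-19/72) + 43/90·51/172 = 1/6 ✓
b·c³: (-14/855)·125/8 + (-9/95)·(-8/27) + 43/90·1 = 1/4 ✓
b·(c∘Ac): (-9/95)·19/108 + 43/90·51/172 = 1/8 ✓
b·Ac²: (-9/95)·(-95/144) + 43/90·15/344 = 1/12 ✓
b·A²c: 43/90·15/172 = 1/24 ✓; 4 stages ⇒ order 4.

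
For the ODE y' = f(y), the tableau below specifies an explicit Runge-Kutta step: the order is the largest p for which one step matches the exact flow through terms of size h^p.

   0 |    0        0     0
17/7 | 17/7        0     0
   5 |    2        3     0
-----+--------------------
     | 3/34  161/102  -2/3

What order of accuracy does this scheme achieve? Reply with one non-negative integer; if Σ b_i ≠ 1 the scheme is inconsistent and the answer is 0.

b = (3/34, 161/102, -2/3)
c = (0, 17/7, 5)
Ac = (0, 0, 51/7)
Σ b_i: 3/34·1 + 161/102·1 + (-2/3)·1 = 1 ✓
b·c: 161/102·17/7 + (-2/3)·5 = 1/2 ✓
b·c²: 161/102·289/49 + (-2/3)·25 = -103/14 ≠ 1/3 ⇒ order 2.
b·Ac: (-2/3)·51/7 = -34/7 ≠ 1/6

2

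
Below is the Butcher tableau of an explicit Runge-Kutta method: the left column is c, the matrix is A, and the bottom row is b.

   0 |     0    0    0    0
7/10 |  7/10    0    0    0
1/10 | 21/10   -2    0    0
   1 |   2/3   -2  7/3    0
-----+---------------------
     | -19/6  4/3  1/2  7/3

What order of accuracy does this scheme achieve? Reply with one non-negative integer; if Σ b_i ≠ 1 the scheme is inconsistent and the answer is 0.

b = (-19/6, 4/3, 1/2, 7/3)
c = (0, 7/10, 1/10, 1)
Ac = (0, 0, -7/5, -7/6)
Σ b_i: (-19/6)·1 + 4/3·1 + 1/2·1 + 7/3·1 = 1 ✓
b·c: 4/3·7/10 + 1/2·1/10 + 7/3·1 = 199/60 ≠ 1/2 ⇒ order 1.

1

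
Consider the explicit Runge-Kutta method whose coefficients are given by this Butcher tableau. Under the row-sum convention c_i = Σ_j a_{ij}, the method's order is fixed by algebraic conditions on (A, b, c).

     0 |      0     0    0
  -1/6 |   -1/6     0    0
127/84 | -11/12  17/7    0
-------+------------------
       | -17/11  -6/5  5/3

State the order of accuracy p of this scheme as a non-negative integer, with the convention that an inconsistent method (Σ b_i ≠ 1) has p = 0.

0

b = (-17/11, -6/5, 5/3)
c = (0, -1/6, 127/84)
Ac = (0, 0, -17/42)
Σ b_i: (-17/11)·1 + (-6/5)·1 + 5/3·1 = -178/165 ≠ 1 ⇒ order 0.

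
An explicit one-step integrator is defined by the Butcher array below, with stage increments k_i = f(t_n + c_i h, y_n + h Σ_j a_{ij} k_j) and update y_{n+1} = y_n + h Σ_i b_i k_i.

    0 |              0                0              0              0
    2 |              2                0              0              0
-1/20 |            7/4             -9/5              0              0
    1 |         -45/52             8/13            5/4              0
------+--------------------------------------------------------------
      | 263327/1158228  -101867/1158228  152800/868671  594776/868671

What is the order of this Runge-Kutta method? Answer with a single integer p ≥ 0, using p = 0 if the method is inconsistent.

b = (263327/1158228, -101867/1158228, 152800/868671, 594776/868671)
c = (0, 2, -1/20, 1)
Ac = (0, 0, -18/5, 243/208)
Σ b_i: 263327/1158228·1 + (-101867/1158228)·1 + 152800/868671·1 + 594776/868671·1 = 1 ✓
b·c: (-101867/1158228)·2 + 152800/868671·(-1/20) + 594776/868671·1 = 1/2 ✓
b·c²: (-101867/1158228)·4 + 152800/868671·1/400 + 594776/868671·1 = 1/3 ✓
b·Ac: 152800/868671·(-18/5) + 594776/868671·243/208 = 1/6 ✓
b·c³: (-101867/1158228)·8 + 152800/868671·(-1/8000) + 594776/868671·1 = -54817/2895570 ≠ 1/4 ⇒ order 3.
b·(c∘Ac): 152800/868671·9/50 + 594776/868671·243/208 = 160525/193038 ≠ 1/8
b·Ac²: 152800/868671·(-36/5) + 594776/868671·10253/4160 = 14630507/34746840 ≠ 1/12
b·A²c: 594776/868671·(-9/2) = -297388/96519 ≠ 1/24

3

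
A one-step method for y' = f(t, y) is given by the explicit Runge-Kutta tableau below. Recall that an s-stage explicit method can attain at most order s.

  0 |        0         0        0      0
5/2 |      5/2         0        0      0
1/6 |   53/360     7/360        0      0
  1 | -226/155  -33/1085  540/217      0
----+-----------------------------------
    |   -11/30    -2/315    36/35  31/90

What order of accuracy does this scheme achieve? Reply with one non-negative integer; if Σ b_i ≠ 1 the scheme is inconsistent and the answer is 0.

b = (-11/30, -2/315, 36/35, 31/90)
c = (0, 5/2, 1/6, 1)
Ac = (0, 0, 7/144, 21/62)
Σ b_i: (-11/30)·1 + (-2/315)·1 + 36/35·1 + 31/90·1 = 1 ✓
b·c: (-2/315)·5/2 + 36/35·1/6 + 31/90·1 = 1/2 ✓
b·c²: (-2/315)·25/4 + 36/35·1/36 + 31/90·1 = 1/3 ✓
b·Ac: 36/35·7/144 + 31/90·21/62 = 1/6 ✓
b·c³: (-2/315)·125/8 + 36/35·1/216 + 31/90·1 = 1/4 ✓
b·(c∘Ac): 36/35·7/864 + 31/90·21/62 = 1/8 ✓
b·Ac²: 36/35·35/288 + 31/90·(-15/124) = 1/12 ✓
b·A²c: 31/90·15/124 = 1/24 ✓; 4 stages ⇒ order 4.

4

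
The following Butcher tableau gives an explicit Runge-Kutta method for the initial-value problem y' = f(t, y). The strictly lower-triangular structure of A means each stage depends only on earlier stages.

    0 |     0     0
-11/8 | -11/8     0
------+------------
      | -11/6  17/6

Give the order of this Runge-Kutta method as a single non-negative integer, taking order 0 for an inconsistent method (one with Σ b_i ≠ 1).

b = (-11/6, 17/6)
c = (0, -11/8)
Σ b_i: (-11/6)·1 + 17/6·1 = 1 ✓
b·c: 17/6·(-11/8) = -187/48 ≠ 1/2 ⇒ order 1.

1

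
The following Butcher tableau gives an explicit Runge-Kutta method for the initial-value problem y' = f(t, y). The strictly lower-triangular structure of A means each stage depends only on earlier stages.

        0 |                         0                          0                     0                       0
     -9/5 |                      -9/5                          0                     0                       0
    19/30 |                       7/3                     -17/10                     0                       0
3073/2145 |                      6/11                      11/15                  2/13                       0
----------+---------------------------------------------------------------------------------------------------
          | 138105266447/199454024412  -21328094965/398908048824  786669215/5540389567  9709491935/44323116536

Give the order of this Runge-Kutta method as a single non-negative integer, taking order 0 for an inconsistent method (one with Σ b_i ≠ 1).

3

b = (138105266447/199454024412, -21328094965/398908048824, 786669215/5540389567, 9709491935/44323116536)
c = (0, -9/5, 19/30, 3073/2145)
Ac = (0, 0, 153/50, -1192/975)
Σ b_i: 138105266447/199454024412·1 + (-21328094965/398908048824)·1 + 786669215/5540389567·1 + 9709491935/44323116536·1 = 1 ✓
b·c: (-21328094965/398908048824)·(-9/5) + 786669215/5540389567·19/30 + 9709491935/44323116536·3073/2145 = 1/2 ✓
b·c²: (-21328094965/398908048824)·81/25 + 786669215/5540389567·361/900 + 9709491935/44323116536·9443329/4601025 = 1/3 ✓
b·Ac: 786669215/5540389567·153/50 + 9709491935/44323116536·(-1192/975) = 1/6 ✓
b·c³: (-21328094965/398908048824)·(-729/125) + 786669215/5540389567·6859/27000 + 9709491935/44323116536·29019350017/9869198625 = 5144384654207/5185804634712 ≠ 1/4 ⇒ order 3.
b·(c∘Ac): 786669215/5540389567·969/500 + 9709491935/44323116536·(-3663016/2091375) = -541071991441/4986350610300 ≠ 1/8
b·Ac²: 786669215/5540389567·(-1377/250) + 9709491935/44323116536·71303/29250 = -989538526259/3989080488240 ≠ 1/12
b·A²c: 9709491935/44323116536·153/325 = 22854650247/221615582680 ≠ 1/24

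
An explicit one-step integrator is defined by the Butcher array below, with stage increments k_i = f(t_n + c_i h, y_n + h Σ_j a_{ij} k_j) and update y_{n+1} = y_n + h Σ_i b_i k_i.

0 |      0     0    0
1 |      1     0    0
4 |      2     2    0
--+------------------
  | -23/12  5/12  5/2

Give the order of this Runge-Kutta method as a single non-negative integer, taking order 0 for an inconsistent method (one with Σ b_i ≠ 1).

b = (-23/12, 5/12, 5/2)
c = (0, 1, 4)
Ac = (0, 0, 2)
Σ b_i: (-23/12)·1 + 5/12·1 + 5/2·1 = 1 ✓
b·c: 5/12·1 + 5/2·4 = 125/12 ≠ 1/2 ⇒ order 1.

1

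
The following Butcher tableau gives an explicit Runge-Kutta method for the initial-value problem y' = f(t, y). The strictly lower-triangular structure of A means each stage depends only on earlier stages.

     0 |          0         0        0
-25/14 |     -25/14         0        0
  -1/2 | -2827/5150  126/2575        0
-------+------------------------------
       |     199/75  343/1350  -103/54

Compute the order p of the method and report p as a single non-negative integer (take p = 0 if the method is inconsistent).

b = (199/75, 343/1350, -103/54)
c = (0, -25/14, -1/2)
Ac = (0, 0, -9/103)
Σ b_i: 199/75·1 + 343/1350·1 + (-103/54)·1 = 1 ✓
b·c: 343/1350·(-25/14) + (-103/54)·(-1/2) = 1/2 ✓
b·c²: 343/1350·625/196 + (-103/54)·1/4 = 1/3 ✓
b·Ac: (-103/54)·(-9/103) = 1/6 ✓; 3 stages ⇒ order 3.

3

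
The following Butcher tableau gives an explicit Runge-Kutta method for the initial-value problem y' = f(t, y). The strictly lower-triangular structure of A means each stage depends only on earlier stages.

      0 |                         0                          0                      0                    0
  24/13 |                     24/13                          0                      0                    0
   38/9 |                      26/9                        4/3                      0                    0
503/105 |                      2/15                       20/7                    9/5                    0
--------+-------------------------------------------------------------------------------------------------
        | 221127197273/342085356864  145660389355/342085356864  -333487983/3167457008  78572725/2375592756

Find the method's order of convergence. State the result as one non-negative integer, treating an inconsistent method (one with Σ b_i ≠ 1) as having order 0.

3

b = (221127197273/342085356864, 145660389355/342085356864, -333487983/3167457008, 78572725/2375592756)
c = (0, 24/13, 38/9, 503/105)
Ac = (0, 0, 32/13, 5858/455)
Σ b_i: 221127197273/342085356864·1 + 145660389355/342085356864·1 + (-333487983/3167457008)·1 + 78572725/2375592756·1 = 1 ✓
b·c: 145660389355/342085356864·24/13 + (-333487983/3167457008)·38/9 + 78572725/2375592756·503/105 = 1/2 ✓
b·c²: 145660389355/342085356864·576/169 + (-333487983/3167457008)·1444/81 + 78572725/2375592756·253009/11025 = 1/3 ✓
b·Ac: (-333487983/3167457008)·32/13 + 78572725/2375592756·5858/455 = 1/6 ✓
b·c³: 145660389355/342085356864·13824/2197 + (-333487983/3167457008)·54872/729 + 78572725/2375592756·127263527/1157625 = -20131389206131/12507495860340 ≠ 1/4 ⇒ order 3.
b·(c∘Ac): (-333487983/3167457008)·1216/117 + 78572725/2375592756·2946574/47775 = 43807928051/46324058742 ≠ 1/8
b·Ac²: (-333487983/3167457008)·768/169 + 78572725/2375592756·2226652/53235 = 62882448149/69486088113 ≠ 1/12
b·A²c: 78572725/2375592756·288/65 = 377149080/2573558819 ≠ 1/24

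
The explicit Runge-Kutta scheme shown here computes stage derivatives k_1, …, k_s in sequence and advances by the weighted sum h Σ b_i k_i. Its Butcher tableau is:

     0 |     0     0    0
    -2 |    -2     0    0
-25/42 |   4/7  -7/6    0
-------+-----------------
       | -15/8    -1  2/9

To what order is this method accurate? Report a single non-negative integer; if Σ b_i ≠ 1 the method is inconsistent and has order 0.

0

b = (-15/8, -1, 2/9)
c = (0, -2, -25/42)
Ac = (0, 0, 7/3)
Σ b_i: (-15/8)·1 + (-1)·1 + 2/9·1 = -191/72 ≠ 1 ⇒ order 0.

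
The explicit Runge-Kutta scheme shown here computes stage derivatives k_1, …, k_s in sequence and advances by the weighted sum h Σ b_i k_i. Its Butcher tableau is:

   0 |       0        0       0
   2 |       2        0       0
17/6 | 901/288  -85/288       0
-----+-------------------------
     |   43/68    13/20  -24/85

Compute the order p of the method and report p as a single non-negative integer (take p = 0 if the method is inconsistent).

b = (43/68, 13/20, -24/85)
c = (0, 2, 17/6)
Ac = (0, 0, -85/144)
Σ b_i: 43/68·1 + 13/20·1 + (-24/85)·1 = 1 ✓
b·c: 13/20·2 + (-24/85)·17/6 = 1/2 ✓
b·c²: 13/20·4 + (-24/85)·289/36 = 1/3 ✓
b·Ac: (-24/85)·(-85/144) = 1/6 ✓; 3 stages ⇒ order 3.

3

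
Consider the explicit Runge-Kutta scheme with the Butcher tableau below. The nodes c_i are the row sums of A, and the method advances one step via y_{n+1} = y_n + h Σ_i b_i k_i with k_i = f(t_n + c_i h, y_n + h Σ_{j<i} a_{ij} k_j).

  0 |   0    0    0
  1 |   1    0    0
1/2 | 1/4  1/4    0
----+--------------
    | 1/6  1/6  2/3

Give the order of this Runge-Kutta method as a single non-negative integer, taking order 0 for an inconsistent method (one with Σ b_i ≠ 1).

3

b = (1/6, 1/6, 2/3)
c = (0, 1, 1/2)
Ac = (0, 0, 1/4)
Σ b_i: 1/6·1 + 1/6·1 + 2/3·1 = 1 ✓
b·c: 1/6·1 + 2/3·1/2 = 1/2 ✓
b·c²: 1/6·1 + 2/3·1/4 = 1/3 ✓
b·Ac: 2/3·1/4 = 1/6 ✓; 3 stages ⇒ order 3.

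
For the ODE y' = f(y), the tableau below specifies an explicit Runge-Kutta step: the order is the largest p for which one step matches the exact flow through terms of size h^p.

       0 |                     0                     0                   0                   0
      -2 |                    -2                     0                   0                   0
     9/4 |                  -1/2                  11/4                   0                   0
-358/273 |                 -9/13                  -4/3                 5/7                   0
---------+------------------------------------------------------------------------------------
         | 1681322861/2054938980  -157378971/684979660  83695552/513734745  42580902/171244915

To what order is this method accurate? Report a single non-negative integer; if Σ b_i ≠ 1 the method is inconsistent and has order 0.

3

b = (1681322861/2054938980, -157378971/684979660, 83695552/513734745, 42580902/171244915)
c = (0, -2, 9/4, -358/273)
Ac = (0, 0, -11/2, 359/84)
Σ b_i: 1681322861/2054938980·1 + (-157378971/684979660)·1 + 83695552/513734745·1 + 42580902/171244915·1 = 1 ✓
b·c: (-157378971/684979660)·(-2) + 83695552/513734745·9/4 + 42580902/171244915·(-358/273) = 1/2 ✓
b·c²: (-157378971/684979660)·4 + 83695552/513734745·81/16 + 42580902/171244915·128164/74529 = 1/3 ✓
b·Ac: 83695552/513734745·(-11/2) + 42580902/171244915·359/84 = 1/6 ✓
b·c³: (-157378971/684979660)·(-8) + 83695552/513734745·729/64 + 42580902/171244915·(-45882712/20346417) = 439406874761/140249585385 ≠ 1/4 ⇒ order 3.
b·(c∘Ac): 83695552/513734745·(-99/8) + 42580902/171244915·(-64261/11466) = -1751664257/513734745 ≠ 1/8
b·Ac²: 83695552/513734745·11 + 42580902/171244915·(-577/336) = 1122053423/821975592 ≠ 1/12
b·A²c: 42580902/171244915·(-55/14) = -33456423/34248983 ≠ 1/24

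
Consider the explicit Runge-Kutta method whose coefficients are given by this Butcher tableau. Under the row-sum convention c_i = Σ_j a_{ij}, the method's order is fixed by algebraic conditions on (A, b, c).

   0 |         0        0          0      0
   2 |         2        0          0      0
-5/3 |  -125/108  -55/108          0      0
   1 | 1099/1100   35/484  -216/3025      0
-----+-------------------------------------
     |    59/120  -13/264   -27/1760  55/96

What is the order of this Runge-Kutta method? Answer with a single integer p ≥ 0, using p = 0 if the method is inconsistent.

4

b = (59/120, -13/264, -27/1760, 55/96)
c = (0, 2, -5/3, 1)
Ac = (0, 0, -55/54, 29/110)
Σ b_i: 59/120·1 + (-13/264)·1 + (-27/1760)·1 + 55/96·1 = 1 ✓
b·c: (-13/264)·2 + (-27/1760)·(-5/3) + 55/96·1 = 1/2 ✓
b·c²: (-13/264)·4 + (-27/1760)·25/9 + 55/96·1 = 1/3 ✓
b·Ac: (-27/1760)·(-55/54) + 55/96·29/110 = 1/6 ✓
b·c³: (-13/264)·8 + (-27/1760)·(-125/27) + 55/96·1 = 1/4 ✓
b·(c∘Ac): (-27/1760)·275/162 + 55/96·29/110 = 1/8 ✓
b·Ac²: (-27/1760)·(-55/27) + 55/96·1/11 = 1/12 ✓
b·A²c: 55/96·4/55 = 1/24 ✓; 4 stages ⇒ order 4.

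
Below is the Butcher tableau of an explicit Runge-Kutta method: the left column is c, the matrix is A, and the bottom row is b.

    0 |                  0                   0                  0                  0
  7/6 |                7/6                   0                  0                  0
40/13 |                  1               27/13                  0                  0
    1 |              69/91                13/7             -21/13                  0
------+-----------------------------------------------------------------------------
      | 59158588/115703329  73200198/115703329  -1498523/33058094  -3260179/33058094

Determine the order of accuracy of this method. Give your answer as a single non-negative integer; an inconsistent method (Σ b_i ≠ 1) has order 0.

b = (59158588/115703329, 73200198/115703329, -1498523/33058094, -3260179/33058094)
c = (0, 7/6, 40/13, 1)
Ac = (0, 0, 63/26, -2843/1014)
Σ b_i: 59158588/115703329·1 + 73200198/115703329·1 + (-1498523/33058094)·1 + (-3260179/33058094)·1 = 1 ✓
b·c: 73200198/115703329·7/6 + (-1498523/33058094)·40/13 + (-3260179/33058094)·1 = 1/2 ✓
b·c²: 73200198/115703329·49/36 + (-1498523/33058094)·1600/169 + (-3260179/33058094)·1 = 1/3 ✓
b·Ac: (-1498523/33058094)·63/26 + (-3260179/33058094)·(-2843/1014) = 1/6 ✓
b·c³: 73200198/115703329·343/216 + (-1498523/33058094)·64000/2197 + (-3260179/33058094)·1 = -3206244865/7735593996 ≠ 1/4 ⇒ order 3.
b·(c∘Ac): (-1498523/33058094)·1260/169 + (-3260179/33058094)·(-2843/1014) = -12190207/198348564 ≠ 1/8
b·Ac²: (-1498523/33058094)·147/52 + (-3260179/33058094)·(-1009673/79092) = 8747527957/7735593996 ≠ 1/12
b·A²c: (-3260179/33058094)·(-1323/338) = 25521993/66116188 ≠ 1/24

3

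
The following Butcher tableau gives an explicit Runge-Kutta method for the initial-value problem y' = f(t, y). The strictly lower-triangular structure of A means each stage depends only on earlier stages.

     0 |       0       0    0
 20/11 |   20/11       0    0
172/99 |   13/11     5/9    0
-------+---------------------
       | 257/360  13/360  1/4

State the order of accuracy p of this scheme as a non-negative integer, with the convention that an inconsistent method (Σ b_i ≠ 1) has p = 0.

b = (257/360, 13/360, 1/4)
c = (0, 20/11, 172/99)
Ac = (0, 0, 100/99)
Σ b_i: 257/360·1 + 13/360·1 + 1/4·1 = 1 ✓
b·c: 13/360·20/11 + 1/4·172/99 = 1/2 ✓
b·c²: 13/360·400/121 + 1/4·29584/9801 = 8566/9801 ≠ 1/3 ⇒ order 2.
b·Ac: 1/4·100/99 = 25/99 ≠ 1/6

2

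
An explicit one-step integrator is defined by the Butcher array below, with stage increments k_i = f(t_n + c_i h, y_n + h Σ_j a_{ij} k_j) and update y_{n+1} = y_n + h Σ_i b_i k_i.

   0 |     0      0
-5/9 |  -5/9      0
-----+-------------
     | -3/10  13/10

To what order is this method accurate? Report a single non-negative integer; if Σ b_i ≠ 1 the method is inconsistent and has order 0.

1

b = (-3/10, 13/10)
c = (0, -5/9)
Σ b_i: (-3/10)·1 + 13/10·1 = 1 ✓
b·c: 13/10·(-5/9) = -13/18 ≠ 1/2 ⇒ order 1.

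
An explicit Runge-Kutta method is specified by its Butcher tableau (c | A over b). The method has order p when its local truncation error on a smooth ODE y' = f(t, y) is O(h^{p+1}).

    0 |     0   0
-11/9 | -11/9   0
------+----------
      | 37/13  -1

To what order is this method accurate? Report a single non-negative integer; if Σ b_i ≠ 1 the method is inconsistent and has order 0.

b = (37/13, -1)
c = (0, -11/9)
Σ b_i: 37/13·1 + (-1)·1 = 24/13 ≠ 1 ⇒ order 0.

0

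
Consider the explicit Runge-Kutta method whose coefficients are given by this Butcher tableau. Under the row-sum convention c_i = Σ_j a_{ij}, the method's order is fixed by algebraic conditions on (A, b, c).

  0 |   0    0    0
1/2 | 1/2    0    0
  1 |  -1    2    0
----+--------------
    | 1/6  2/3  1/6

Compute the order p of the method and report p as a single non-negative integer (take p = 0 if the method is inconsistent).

b = (1/6, 2/3, 1/6)
c = (0, 1/2, 1)
Ac = (0, 0, 1)
Σ b_i: 1/6·1 + 2/3·1 + 1/6·1 = 1 ✓
b·c: 2/3·1/2 + 1/6·1 = 1/2 ✓
b·c²: 2/3·1/4 + 1/6·1 = 1/3 ✓
b·Ac: 1/6·1 = 1/6 ✓; 3 stages ⇒ order 3.

3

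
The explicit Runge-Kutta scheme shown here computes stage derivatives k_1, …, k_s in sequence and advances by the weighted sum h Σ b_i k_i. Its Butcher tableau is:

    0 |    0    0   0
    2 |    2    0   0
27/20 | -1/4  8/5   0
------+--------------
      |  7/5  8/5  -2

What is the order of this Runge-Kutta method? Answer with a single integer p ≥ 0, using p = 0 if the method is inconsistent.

b = (7/5, 8/5, -2)
c = (0, 2, 27/20)
Ac = (0, 0, 16/5)
Σ b_i: 7/5·1 + 8/5·1 + (-2)·1 = 1 ✓
b·c: 8/5·2 + (-2)·27/20 = 1/2 ✓
b·c²: 8/5·4 + (-2)·729/400 = 551/200 ≠ 1/3 ⇒ order 2.
b·Ac: (-2)·16/5 = -32/5 ≠ 1/6

2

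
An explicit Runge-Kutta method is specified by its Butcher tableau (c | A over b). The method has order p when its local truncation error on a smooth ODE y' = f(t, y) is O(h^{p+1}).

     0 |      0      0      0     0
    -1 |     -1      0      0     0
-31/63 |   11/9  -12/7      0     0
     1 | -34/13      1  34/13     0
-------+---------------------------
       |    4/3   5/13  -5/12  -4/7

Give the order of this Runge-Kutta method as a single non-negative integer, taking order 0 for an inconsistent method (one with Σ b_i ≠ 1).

b = (4/3, 5/13, -5/12, -4/7)
c = (0, -1, -31/63, 1)
Ac = (0, 0, 12/7, -1873/819)
Σ b_i: 4/3·1 + 5/13·1 + (-5/12)·1 + (-4/7)·1 = 797/1092 ≠ 1 ⇒ order 0.

0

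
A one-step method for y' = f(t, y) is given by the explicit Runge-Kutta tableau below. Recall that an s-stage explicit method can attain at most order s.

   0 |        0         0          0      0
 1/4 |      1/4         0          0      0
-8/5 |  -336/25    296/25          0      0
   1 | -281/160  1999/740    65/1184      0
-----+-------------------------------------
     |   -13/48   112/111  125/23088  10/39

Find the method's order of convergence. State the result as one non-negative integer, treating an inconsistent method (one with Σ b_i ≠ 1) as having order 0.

4

b = (-13/48, 112/111, 125/23088, 10/39)
c = (0, 1/4, -8/5, 1)
Ac = (0, 0, 74/25, 47/80)
Σ b_i: (-13/48)·1 + 112/111·1 + 125/23088·1 + 10/39·1 = 1 ✓
b·c: 112/111·1/4 + 125/23088·(-8/5) + 10/39·1 = 1/2 ✓
b·c²: 112/111·1/16 + 125/23088·64/25 + 10/39·1 = 1/3 ✓
b·Ac: 125/23088·74/25 + 10/39·47/80 = 1/6 ✓
b·c³: 112/111·1/64 + 125/23088·(-512/125) + 10/39·1 = 1/4 ✓
b·(c∘Ac): 125/23088·(-592/125) + 10/39·47/80 = 1/8 ✓
b·Ac²: 125/23088·37/50 + 10/39·99/320 = 1/12 ✓
b·A²c: 10/39·13/80 = 1/24 ✓; 4 stages ⇒ order 4.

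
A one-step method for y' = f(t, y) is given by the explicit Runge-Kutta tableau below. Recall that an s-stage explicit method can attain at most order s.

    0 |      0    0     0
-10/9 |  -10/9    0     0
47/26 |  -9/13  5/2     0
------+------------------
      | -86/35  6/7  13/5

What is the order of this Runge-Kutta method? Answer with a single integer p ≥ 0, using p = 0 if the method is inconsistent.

1

b = (-86/35, 6/7, 13/5)
c = (0, -10/9, 47/26)
Ac = (0, 0, -25/9)
Σ b_i: (-86/35)·1 + 6/7·1 + 13/5·1 = 1 ✓
b·c: 6/7·(-10/9) + 13/5·47/26 = 787/210 ≠ 1/2 ⇒ order 1.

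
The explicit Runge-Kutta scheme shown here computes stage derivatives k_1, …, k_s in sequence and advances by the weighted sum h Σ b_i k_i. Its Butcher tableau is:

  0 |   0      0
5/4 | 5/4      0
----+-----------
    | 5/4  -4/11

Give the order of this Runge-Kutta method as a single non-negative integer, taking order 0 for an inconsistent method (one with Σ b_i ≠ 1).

0

b = (5/4, -4/11)
c = (0, 5/4)
Σ b_i: 5/4·1 + (-4/11)·1 = 39/44 ≠ 1 ⇒ order 0.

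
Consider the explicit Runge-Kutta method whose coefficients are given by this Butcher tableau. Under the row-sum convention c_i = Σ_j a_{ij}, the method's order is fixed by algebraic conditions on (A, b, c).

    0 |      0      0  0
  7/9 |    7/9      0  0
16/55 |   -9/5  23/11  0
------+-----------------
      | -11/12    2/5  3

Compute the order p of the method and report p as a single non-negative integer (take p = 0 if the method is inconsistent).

b = (-11/12, 2/5, 3)
c = (0, 7/9, 16/55)
Ac = (0, 0, 161/99)
Σ b_i: (-11/12)·1 + 2/5·1 + 3·1 = 149/60 ≠ 1 ⇒ order 0.

0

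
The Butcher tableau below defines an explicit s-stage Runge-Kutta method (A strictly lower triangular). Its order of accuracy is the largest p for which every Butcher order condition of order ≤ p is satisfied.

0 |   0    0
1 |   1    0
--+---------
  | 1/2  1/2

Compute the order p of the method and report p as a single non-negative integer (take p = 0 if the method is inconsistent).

2

b = (1/2, 1/2)
c = (0, 1)
Σ b_i: 1/2·1 + 1/2·1 = 1 ✓
b·c: 1/2·1 = 1/2 ✓; 2 stages ⇒ order 2.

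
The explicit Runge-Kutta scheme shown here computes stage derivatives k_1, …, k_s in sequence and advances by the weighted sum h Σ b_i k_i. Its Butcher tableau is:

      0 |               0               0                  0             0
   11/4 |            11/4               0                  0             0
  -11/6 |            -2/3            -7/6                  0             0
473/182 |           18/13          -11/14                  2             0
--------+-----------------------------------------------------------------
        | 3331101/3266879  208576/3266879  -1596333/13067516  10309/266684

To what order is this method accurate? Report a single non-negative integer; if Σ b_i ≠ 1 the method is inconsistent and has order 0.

b = (3331101/3266879, 208576/3266879, -1596333/13067516, 10309/266684)
c = (0, 11/4, -11/6, 473/182)
Ac = (0, 0, -77/24, -979/168)
Σ b_i: 3331101/3266879·1 + 208576/3266879·1 + (-1596333/13067516)·1 + 10309/266684·1 = 1 ✓
b·c: 208576/3266879·11/4 + (-1596333/13067516)·(-11/6) + 10309/266684·473/182 = 1/2 ✓
b·c²: 208576/3266879·121/16 + (-1596333/13067516)·121/36 + 10309/266684·223729/33124 = 1/3 ✓
b·Ac: (-1596333/13067516)·(-77/24) + 10309/266684·(-979/168) = 1/6 ✓
b·c³: 208576/3266879·1331/64 + (-1596333/13067516)·(-1331/216) + 10309/266684·105823817/6028568 = 488079119/176897448 ≠ 1/4 ⇒ order 3.
b·(c∘Ac): (-1596333/13067516)·847/144 + 10309/266684·(-463067/30576) = -563299/431984 ≠ 1/8
b·Ac²: (-1596333/13067516)·(-847/96) + 10309/266684·1573/2016 = 87911/79344 ≠ 1/12
b·A²c: 10309/266684·(-77/12) = -72163/290928 ≠ 1/24

3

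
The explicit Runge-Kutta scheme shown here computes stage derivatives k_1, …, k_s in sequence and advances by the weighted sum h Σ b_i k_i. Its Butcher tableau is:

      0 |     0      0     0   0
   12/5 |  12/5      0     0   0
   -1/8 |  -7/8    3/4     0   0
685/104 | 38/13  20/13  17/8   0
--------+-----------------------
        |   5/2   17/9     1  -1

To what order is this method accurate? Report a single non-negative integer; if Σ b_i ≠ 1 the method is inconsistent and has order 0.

0

b = (5/2, 17/9, 1, -1)
c = (0, 12/5, -1/8, 685/104)
Ac = (0, 0, 9/5, 2851/832)
Σ b_i: 5/2·1 + 17/9·1 + 1·1 + (-1)·1 = 79/18 ≠ 1 ⇒ order 0.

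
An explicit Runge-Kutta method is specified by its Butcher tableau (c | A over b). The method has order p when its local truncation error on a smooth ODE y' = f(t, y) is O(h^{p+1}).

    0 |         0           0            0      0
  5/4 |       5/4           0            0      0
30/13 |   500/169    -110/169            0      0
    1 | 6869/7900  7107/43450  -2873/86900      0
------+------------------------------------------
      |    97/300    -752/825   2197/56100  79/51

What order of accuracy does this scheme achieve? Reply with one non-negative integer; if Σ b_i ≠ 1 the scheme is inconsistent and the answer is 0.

b = (97/300, -752/825, 2197/56100, 79/51)
c = (0, 5/4, 30/13, 1)
Ac = (0, 0, -275/338, 81/632)
Σ b_i: 97/300·1 + (-752/825)·1 + 2197/56100·1 + 79/51·1 = 1 ✓
b·c: (-752/825)·5/4 + 2197/56100·30/13 + 79/51·1 = 1/2 ✓
b·c²: (-752/825)·25/16 + 2197/56100·900/169 + 79/51·1 = 1/3 ✓
b·Ac: 2197/56100·(-275/338) + 79/51·81/632 = 1/6 ✓
b·c³: (-752/825)·125/64 + 2197/56100·27000/2197 + 79/51·1 = 1/4 ✓
b·(c∘Ac): 2197/56100·(-4125/2197) + 79/51·81/632 = 1/8 ✓
b·Ac²: 2197/56100·(-1375/1352) + 79/51·201/2528 = 1/12 ✓
b·A²c: 79/51·17/632 = 1/24 ✓; 4 stages ⇒ order 4.

4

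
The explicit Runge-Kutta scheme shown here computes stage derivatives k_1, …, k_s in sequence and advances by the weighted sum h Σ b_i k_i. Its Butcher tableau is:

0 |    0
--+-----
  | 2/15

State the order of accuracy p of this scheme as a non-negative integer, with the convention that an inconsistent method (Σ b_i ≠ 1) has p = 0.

b = (2/15)
c = (0)
Σ b_i: 2/15·1 = 2/15 ≠ 1 ⇒ order 0.

0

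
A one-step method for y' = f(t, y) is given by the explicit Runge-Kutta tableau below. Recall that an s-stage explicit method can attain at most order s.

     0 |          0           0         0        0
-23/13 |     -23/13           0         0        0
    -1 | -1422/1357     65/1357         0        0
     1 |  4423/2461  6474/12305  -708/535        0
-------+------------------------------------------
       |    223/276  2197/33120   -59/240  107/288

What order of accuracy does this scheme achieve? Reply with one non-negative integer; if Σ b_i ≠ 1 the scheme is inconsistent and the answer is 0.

4

b = (223/276, 2197/33120, -59/240, 107/288)
c = (0, -23/13, -1, 1)
Ac = (0, 0, -5/59, 42/107)
Σ b_i: 223/276·1 + 2197/33120·1 + (-59/240)·1 + 107/288·1 = 1 ✓
b·c: 2197/33120·(-23/13) + (-59/240)·(-1) + 107/288·1 = 1/2 ✓
b·c²: 2197/33120·529/169 + (-59/240)·1 + 107/288·1 = 1/3 ✓
b·Ac: (-59/240)·(-5/59) + 107/288·42/107 = 1/6 ✓
b·c³: 2197/33120·(-12167/2197) + (-59/240)·(-1) + 107/288·1 = 1/4 ✓
b·(c∘Ac): (-59/240)·5/59 + 107/288·42/107 = 1/8 ✓
b·Ac²: (-59/240)·115/767 + 107/288·450/1391 = 1/12 ✓
b·A²c: 107/288·12/107 = 1/24 ✓; 4 stages ⇒ order 4.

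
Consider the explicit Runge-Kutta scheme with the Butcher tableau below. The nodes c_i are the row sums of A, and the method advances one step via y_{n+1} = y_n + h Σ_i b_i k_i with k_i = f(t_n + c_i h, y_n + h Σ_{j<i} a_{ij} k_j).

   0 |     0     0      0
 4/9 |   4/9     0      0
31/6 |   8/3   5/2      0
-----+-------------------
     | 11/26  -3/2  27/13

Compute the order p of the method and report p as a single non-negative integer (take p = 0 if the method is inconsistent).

1

b = (11/26, -3/2, 27/13)
c = (0, 4/9, 31/6)
Ac = (0, 0, 10/9)
Σ b_i: 11/26·1 + (-3/2)·1 + 27/13·1 = 1 ✓
b·c: (-3/2)·4/9 + 27/13·31/6 = 785/78 ≠ 1/2 ⇒ order 1.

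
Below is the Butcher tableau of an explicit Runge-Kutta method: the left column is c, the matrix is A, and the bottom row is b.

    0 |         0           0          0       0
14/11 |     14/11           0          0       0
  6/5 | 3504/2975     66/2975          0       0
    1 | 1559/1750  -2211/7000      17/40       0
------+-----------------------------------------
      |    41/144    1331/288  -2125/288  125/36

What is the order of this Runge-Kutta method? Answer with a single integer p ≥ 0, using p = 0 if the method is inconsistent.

4

b = (41/144, 1331/288, -2125/288, 125/36)
c = (0, 14/11, 6/5, 1)
Ac = (0, 0, 12/425, 27/250)
Σ b_i: 41/144·1 + 1331/288·1 + (-2125/288)·1 + 125/36·1 = 1 ✓
b·c: 1331/288·14/11 + (-2125/288)·6/5 + 125/36·1 = 1/2 ✓
b·c²: 1331/288·196/121 + (-2125/288)·36/25 + 125/36·1 = 1/3 ✓
b·Ac: (-2125/288)·12/425 + 125/36·27/250 = 1/6 ✓
b·c³: 1331/288·2744/1331 + (-2125/288)·216/125 + 125/36·1 = 1/4 ✓
b·(c∘Ac): (-2125/288)·72/2125 + 125/36·27/250 = 1/8 ✓
b·Ac²: (-2125/288)·168/4675 + 125/36·138/1375 = 1/12 ✓
b·A²c: 125/36·3/250 = 1/24 ✓; 4 stages ⇒ order 4.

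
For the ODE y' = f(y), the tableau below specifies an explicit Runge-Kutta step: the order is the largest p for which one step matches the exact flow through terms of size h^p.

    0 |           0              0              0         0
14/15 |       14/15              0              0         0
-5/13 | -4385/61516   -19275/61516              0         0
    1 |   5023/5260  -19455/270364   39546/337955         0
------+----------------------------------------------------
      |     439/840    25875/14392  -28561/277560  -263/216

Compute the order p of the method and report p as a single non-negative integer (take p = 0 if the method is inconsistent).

b = (439/840, 25875/14392, -28561/277560, -263/216)
c = (0, 14/15, -5/13, 1)
Ac = (0, 0, -1285/4394, -59/526)
Σ b_i: 439/840·1 + 25875/14392·1 + (-28561/277560)·1 + (-263/216)·1 = 1 ✓
b·c: 25875/14392·14/15 + (-28561/277560)·(-5/13) + (-263/216)·1 = 1/2 ✓
b·c²: 25875/14392·196/225 + (-28561/277560)·25/169 + (-263/216)·1 = 1/3 ✓
b·Ac: (-28561/277560)·(-1285/4394) + (-263/216)·(-59/526) = 1/6 ✓
b·c³: 25875/14392·2744/3375 + (-28561/277560)·(-125/2197) + (-263/216)·1 = 1/4 ✓
b·(c∘Ac): (-28561/277560)·6425/57122 + (-263/216)·(-59/526) = 1/8 ✓
b·Ac²: (-28561/277560)·(-1799/6591) + (-263/216)·(-179/3945) = 1/12 ✓
b·A²c: (-263/216)·(-9/263) = 1/24 ✓; 4 stages ⇒ order 4.

4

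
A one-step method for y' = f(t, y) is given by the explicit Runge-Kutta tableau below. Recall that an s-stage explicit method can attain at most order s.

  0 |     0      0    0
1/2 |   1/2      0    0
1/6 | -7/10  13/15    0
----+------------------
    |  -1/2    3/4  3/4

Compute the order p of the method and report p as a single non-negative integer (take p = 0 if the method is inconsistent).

b = (-1/2, 3/4, 3/4)
c = (0, 1/2, 1/6)
Ac = (0, 0, 13/30)
Σ b_i: (-1/2)·1 + 3/4·1 + 3/4·1 = 1 ✓
b·c: 3/4·1/2 + 3/4·1/6 = 1/2 ✓
b·c²: 3/4·1/4 + 3/4·1/36 = 5/24 ≠ 1/3 ⇒ order 2.
b·Ac: 3/4·13/30 = 13/40 ≠ 1/6

2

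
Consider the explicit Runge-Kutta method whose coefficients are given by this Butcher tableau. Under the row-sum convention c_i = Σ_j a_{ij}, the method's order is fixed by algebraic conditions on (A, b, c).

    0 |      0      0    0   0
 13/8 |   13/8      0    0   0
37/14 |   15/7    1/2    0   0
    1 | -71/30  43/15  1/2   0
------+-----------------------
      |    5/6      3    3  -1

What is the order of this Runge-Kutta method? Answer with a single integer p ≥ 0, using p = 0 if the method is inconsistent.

b = (5/6, 3, 3, -1)
c = (0, 13/8, 37/14, 1)
Ac = (0, 0, 13/16, 5023/840)
Σ b_i: 5/6·1 + 3·1 + 3·1 + (-1)·1 = 35/6 ≠ 1 ⇒ order 0.

0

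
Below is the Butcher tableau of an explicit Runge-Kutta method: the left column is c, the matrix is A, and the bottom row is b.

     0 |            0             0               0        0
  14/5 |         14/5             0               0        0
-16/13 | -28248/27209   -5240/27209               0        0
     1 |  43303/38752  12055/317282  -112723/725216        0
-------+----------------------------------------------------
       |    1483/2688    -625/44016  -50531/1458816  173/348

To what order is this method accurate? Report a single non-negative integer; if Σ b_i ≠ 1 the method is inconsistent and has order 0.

4

b = (1483/2688, -625/44016, -50531/1458816, 173/348)
c = (0, 14/5, -16/13, 1)
Ac = (0, 0, -2096/3887, 103/346)
Σ b_i: 1483/2688·1 + (-625/44016)·1 + (-50531/1458816)·1 + 173/348·1 = 1 ✓
b·c: (-625/44016)·14/5 + (-50531/1458816)·(-16/13) + 173/348·1 = 1/2 ✓
b·c²: (-625/44016)·196/25 + (-50531/1458816)·256/169 + 173/348·1 = 1/3 ✓
b·Ac: (-50531/1458816)·(-2096/3887) + 173/348·103/346 = 1/6 ✓
b·c³: (-625/44016)·2744/125 + (-50531/1458816)·(-4096/2197) + 173/348·1 = 1/4 ✓
b·(c∘Ac): (-50531/1458816)·33536/50531 + 173/348·103/346 = 1/8 ✓
b·Ac²: (-50531/1458816)·(-29344/19435) + 173/348·54/865 = 1/12 ✓
b·A²c: 173/348·29/346 = 1/24 ✓; 4 stages ⇒ order 4.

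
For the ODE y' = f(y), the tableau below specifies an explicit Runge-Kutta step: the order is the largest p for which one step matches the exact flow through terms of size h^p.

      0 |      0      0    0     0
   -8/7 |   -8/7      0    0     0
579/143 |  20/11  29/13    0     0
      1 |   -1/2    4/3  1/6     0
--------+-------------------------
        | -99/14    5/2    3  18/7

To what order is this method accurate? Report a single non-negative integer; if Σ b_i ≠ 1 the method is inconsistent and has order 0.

b = (-99/14, 5/2, 3, 18/7)
c = (0, -8/7, 579/143, 1)
Ac = (0, 0, -232/91, -5099/6006)
Σ b_i: (-99/14)·1 + 5/2·1 + 3·1 + 18/7·1 = 1 ✓
b·c: 5/2·(-8/7) + 3·579/143 + 18/7·1 = 11873/1001 ≠ 1/2 ⇒ order 1.

1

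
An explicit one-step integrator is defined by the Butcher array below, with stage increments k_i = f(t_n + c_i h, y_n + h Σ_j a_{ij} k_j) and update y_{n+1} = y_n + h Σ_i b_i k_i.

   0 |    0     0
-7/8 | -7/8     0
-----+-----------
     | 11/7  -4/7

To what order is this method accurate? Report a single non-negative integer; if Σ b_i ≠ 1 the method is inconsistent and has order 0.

2

b = (11/7, -4/7)
c = (0, -7/8)
Σ b_i: 11/7·1 + (-4/7)·1 = 1 ✓
b·c: (-4/7)·(-7/8) = 1/2 ✓; 2 stages ⇒ order 2.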